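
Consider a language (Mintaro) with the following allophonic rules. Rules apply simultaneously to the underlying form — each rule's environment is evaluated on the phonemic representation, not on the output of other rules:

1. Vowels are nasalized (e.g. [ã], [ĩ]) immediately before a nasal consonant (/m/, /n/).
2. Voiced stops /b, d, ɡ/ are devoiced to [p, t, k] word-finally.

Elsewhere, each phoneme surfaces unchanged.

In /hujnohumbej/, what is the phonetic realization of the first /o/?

/o/ (between /n/ and /h/) is in the target of rule 1 but the environment (before a nasal consonant) is not met → [o].

[o]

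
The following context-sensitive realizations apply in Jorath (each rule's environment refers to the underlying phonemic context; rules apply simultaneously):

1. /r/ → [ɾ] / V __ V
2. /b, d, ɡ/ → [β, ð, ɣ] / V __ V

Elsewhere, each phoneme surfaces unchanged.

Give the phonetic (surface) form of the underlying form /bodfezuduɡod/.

/b/ — word-initial; rule 2 does not apply here → [b].
/o/ stays [o].
/d/ (between /o/ and /f/): rule 2 targets it, but not between two vowels → unchanged [d].
/f/ (between /d/ and /e/): no rule targets it → [f].
/e/ stays [e].
/z/ (between /e/ and /u/) is unaffected → [z].
/u/ (between /z/ and /d/): no rule targets it → [u].
/d/ — between /u/ and /u/, between two vowels — surfaces as [ð] (rule 2).
/u/ (between /d/ and /ɡ/) is unaffected → [u].
/ɡ/ meets the environment for rule 2 (between two vowels) → [ɣ].
/o/ (between /ɡ/ and /d/) is unaffected → [o].
/d/ (word-final): rule 2 targets it, but not between two vowels → unchanged [d].

[bodfezuðuɣod]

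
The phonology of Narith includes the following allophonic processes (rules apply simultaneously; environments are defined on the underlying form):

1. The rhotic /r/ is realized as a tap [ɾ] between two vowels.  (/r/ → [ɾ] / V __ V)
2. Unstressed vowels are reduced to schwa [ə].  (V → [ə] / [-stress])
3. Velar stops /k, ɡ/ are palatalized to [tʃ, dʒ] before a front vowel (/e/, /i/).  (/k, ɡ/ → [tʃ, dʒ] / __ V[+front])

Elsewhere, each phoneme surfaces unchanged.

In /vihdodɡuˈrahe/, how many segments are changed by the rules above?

Segments that undergo a rule: /i/ → [ə] (rule 2); /o/ → [ə] (rule 2); /u/ → [ə] (rule 2); /r/ → [ɾ] (rule 1); /e/ → [ə] (rule 2).
All other segments surface unchanged.

5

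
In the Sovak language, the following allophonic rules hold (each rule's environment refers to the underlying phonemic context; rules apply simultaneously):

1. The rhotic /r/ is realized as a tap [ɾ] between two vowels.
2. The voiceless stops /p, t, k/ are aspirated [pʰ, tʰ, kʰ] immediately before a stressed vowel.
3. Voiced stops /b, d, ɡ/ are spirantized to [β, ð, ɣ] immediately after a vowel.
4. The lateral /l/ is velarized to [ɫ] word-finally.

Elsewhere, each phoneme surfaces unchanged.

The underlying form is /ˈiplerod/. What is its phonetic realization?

/i/ — not in any rule's target class → [i].
/p/ (between /i/ and /l/) is in the target of rule 2 but the environment (immediately before a stressed vowel) is not met → [p].
/l/ (between /p/ and /e/) is in the target of rule 4 but the environment (word-finally) is not met → [l].
/e/ stays [e].
/r/ — between /e/ and /o/, between two vowels — surfaces as [ɾ] (rule 1).
/o/ — not in any rule's target class → [o].
/d/ (word-final): immediately after a vowel, so rule 3 applies → [ð].

[ˈipleɾoð]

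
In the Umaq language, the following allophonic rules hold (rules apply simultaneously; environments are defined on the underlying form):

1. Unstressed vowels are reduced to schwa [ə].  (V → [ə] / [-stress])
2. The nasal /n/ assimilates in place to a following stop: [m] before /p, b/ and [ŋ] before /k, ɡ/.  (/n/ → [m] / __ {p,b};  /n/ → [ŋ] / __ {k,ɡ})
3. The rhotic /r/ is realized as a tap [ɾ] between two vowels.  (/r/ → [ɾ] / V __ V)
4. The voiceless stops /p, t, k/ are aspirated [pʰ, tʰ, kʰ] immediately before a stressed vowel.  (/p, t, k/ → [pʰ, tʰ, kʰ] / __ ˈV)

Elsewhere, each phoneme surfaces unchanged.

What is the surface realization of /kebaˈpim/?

[kəbəˈpʰim]

/k/ (word-initial) is in the target of rule 4 but the environment (immediately before a stressed vowel) is not met → [k].
/e/ (between /k/ and /b/): in an unstressed syllable, so rule 1 applies → [ə].
/b/ — not in any rule's target class → [b].
/a/ — between /b/ and /p/, in an unstressed syllable — surfaces as [ə] (rule 1).
/p/ — between /a/ and /i/, immediately before a stressed vowel — surfaces as [pʰ] (rule 4).
/i/ (between /p/ and /m/): rule 1 targets it, but not in an unstressed syllable → unchanged [i].
/m/ (word-final) is unaffected → [m].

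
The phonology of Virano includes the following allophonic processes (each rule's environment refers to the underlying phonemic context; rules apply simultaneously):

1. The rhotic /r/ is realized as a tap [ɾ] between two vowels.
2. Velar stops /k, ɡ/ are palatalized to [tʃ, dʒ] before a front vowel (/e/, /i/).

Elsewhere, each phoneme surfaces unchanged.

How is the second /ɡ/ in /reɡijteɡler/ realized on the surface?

[ɡ]

/ɡ/ (between /e/ and /l/) fails the environment for rule 2, so it stays [ɡ].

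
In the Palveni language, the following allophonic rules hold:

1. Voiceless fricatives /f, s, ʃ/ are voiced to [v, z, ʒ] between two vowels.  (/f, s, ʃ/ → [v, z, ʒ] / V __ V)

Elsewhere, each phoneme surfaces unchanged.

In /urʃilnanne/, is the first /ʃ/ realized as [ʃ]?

Yes

/ʃ/ (between /r/ and /i/) is in the target of rule 1 but the environment (between two vowels) is not met → [ʃ].
The actual realization is [ʃ], which matches [ʃ].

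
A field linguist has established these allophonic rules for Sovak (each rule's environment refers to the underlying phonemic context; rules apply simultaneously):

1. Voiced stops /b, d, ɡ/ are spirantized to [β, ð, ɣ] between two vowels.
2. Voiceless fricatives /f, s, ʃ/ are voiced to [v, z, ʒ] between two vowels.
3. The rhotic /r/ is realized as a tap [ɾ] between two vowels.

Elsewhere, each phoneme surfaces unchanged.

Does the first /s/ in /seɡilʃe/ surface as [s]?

/s/ (word-initial) fails the environment for rule 2, so it stays [s].
The actual realization is [s], which matches [s].

Yes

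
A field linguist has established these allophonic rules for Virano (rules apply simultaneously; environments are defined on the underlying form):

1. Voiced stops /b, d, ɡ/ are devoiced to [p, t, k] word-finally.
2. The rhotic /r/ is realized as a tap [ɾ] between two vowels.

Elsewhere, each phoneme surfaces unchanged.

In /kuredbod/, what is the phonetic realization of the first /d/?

[d]

/d/ (between /e/ and /b/): rule 1 targets it, but not word-finally → unchanged [d].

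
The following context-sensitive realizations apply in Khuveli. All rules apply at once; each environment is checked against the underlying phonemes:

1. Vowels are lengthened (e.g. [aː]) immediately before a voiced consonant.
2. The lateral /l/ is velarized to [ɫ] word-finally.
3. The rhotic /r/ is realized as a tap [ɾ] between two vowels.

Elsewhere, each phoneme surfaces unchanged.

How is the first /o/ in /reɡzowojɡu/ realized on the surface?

[oː]

/o/ — between /z/ and /w/, before a voiced consonant — surfaces as [oː] (rule 1).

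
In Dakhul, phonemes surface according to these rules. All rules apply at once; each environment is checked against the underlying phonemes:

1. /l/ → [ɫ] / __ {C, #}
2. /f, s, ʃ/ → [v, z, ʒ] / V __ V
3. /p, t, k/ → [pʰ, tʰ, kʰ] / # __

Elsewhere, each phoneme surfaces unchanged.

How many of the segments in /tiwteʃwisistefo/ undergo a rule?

3

Segments that undergo a rule: /t/ → [tʰ] (rule 3); /s/ → [z] (rule 2); /f/ → [v] (rule 2).
All other segments surface unchanged.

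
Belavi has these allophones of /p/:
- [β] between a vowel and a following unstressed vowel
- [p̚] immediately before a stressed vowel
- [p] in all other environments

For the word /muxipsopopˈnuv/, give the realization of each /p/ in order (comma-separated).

[p], [β], [p]

Occurrence 1 (position 5): no conditioning environment matches → elsewhere allophone [p].
Occurrence 2 (position 8): between a vowel and a following unstressed vowel → [β].
Occurrence 3 (position 10): no conditioning environment matches → elsewhere allophone [p].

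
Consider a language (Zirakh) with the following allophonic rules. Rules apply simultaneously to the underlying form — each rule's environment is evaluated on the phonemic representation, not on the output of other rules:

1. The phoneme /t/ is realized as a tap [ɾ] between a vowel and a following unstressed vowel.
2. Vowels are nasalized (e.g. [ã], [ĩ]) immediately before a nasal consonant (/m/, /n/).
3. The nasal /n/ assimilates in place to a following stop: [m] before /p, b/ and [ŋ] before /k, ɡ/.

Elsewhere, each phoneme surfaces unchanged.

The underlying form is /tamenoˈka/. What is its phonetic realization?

[tãmẽnoˈka]

/t/ (word-initial) fails the environment for rule 1, so it stays [t].
/a/ meets the environment for rule 2 (before a nasal consonant) → [ã].
/m/ stays [m].
/e/ meets the environment for rule 2 (before a nasal consonant) → [ẽ].
/n/ — between /e/ and /o/; rule 3 does not apply here → [n].
/o/ (between /n/ and /k/) fails the environment for rule 2, so it stays [o].
/k/ (between /o/ and /a/) is unaffected → [k].
/a/ (word-final): rule 2 targets it, but not before a nasal consonant → unchanged [a].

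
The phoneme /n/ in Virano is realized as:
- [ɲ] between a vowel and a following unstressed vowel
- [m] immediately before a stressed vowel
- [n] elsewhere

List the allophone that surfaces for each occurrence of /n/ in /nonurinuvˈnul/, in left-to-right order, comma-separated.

[n], [ɲ], [ɲ], [m]

Occurrence 1 (position 1): no conditioning environment matches → elsewhere allophone [n].
Occurrence 2 (position 3): between a vowel and a following unstressed vowel → [ɲ].
Occurrence 3 (position 7): between a vowel and a following unstressed vowel → [ɲ].
Occurrence 4 (position 10): immediately before a stressed vowel → [m].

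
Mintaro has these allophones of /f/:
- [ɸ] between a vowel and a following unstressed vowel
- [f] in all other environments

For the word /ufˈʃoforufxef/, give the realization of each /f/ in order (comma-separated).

[f], [ɸ], [f], [f]

Occurrence 1 (position 2): no conditioning environment matches → elsewhere allophone [f].
Occurrence 2 (position 5): between a vowel and a following unstressed vowel → [ɸ].
Occurrence 3 (position 9): no conditioning environment matches → elsewhere allophone [f].
Occurrence 4 (position 12): no conditioning environment matches → elsewhere allophone [f].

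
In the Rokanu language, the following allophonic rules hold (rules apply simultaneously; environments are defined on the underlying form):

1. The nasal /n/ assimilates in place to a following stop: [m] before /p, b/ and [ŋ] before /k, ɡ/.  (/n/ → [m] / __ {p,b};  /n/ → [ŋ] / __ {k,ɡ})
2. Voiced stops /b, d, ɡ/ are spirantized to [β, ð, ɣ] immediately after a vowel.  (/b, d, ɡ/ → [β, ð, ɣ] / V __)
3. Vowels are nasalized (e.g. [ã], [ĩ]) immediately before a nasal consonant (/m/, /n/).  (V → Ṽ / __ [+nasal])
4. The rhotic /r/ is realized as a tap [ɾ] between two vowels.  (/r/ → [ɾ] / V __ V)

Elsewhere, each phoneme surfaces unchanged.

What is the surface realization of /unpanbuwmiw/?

[ũmpãmbuwmiw]

/u/ (word-initial) occurs before a nasal consonant → [ũ] by rule 3.
/n/ meets the environment for rule 1 (before a labial or velar stop) → [m].
/p/ — not in any rule's target class → [p].
/a/ (between /p/ and /n/): before a nasal consonant, so rule 3 applies → [ã].
/n/ (between /a/ and /b/) occurs before a labial or velar stop → [m] by rule 1.
/b/ (between /n/ and /u/): rule 2 targets it, but not immediately after a vowel → unchanged [b].
/u/ (between /b/ and /w/) is in the target of rule 3 but the environment (before a nasal consonant) is not met → [u].
/w/ stays [w].
/m/ (between /w/ and /i/): no rule targets it → [m].
/i/ (between /m/ and /w/): rule 3 targets it, but not before a nasal consonant → unchanged [i].
/w/ stays [w].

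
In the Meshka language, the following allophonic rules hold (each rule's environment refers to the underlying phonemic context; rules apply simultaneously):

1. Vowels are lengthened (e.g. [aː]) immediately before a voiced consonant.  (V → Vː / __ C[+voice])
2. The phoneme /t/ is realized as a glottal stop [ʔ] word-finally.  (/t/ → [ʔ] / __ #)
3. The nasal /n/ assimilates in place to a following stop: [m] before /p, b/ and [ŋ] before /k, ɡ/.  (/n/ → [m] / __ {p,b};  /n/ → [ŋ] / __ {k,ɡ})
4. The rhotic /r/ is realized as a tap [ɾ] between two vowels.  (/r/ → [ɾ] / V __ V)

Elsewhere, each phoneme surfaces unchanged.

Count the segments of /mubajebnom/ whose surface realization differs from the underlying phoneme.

Segments that undergo a rule: /u/ → [uː] (rule 1); /a/ → [aː] (rule 1); /e/ → [eː] (rule 1); /o/ → [oː] (rule 1).
All other segments surface unchanged.

4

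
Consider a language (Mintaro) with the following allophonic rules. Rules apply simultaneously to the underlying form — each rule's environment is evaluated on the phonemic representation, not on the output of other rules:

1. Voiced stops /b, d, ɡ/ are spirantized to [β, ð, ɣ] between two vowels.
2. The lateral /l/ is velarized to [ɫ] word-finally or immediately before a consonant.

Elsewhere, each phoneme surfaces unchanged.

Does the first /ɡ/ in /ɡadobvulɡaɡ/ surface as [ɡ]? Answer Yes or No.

Yes

/ɡ/ (word-initial) is in the target of rule 1 but the environment (between two vowels) is not met → [ɡ].
The actual realization is [ɡ], which matches [ɡ].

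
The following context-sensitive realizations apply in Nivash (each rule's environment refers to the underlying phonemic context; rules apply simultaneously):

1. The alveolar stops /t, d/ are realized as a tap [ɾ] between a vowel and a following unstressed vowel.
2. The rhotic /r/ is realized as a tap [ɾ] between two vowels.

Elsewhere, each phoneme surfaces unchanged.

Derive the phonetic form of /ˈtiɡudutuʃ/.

[ˈtiɡuɾuɾuʃ]

/t/ — word-initial; rule 1 does not apply here → [t].
/d/ meets the environment for rule 1 (between a vowel and a following unstressed vowel) → [ɾ].
/t/ (between /u/ and /u/): between a vowel and a following unstressed vowel, so rule 1 applies → [ɾ].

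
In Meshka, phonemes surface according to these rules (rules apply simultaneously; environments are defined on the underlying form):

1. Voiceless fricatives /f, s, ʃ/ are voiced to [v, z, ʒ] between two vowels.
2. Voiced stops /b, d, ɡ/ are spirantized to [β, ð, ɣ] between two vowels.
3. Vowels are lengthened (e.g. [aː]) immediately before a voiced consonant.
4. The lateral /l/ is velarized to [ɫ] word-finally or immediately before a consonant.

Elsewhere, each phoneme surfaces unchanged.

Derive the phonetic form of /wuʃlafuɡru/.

[wuʃlavuːɡru]

/u/ — between /w/ and /ʃ/; rule 3 does not apply here → [u].
/ʃ/ (between /u/ and /l/) is in the target of rule 1 but the environment (between two vowels) is not met → [ʃ].
/l/ — between /ʃ/ and /a/; rule 4 does not apply here → [l].
/a/ (between /l/ and /f/) is in the target of rule 3 but the environment (before a voiced consonant) is not met → [a].
Rule 1 applies to /f/ (between /a/ and /u/: between two vowels) → [v].
Rule 3 applies to /u/ (between /f/ and /ɡ/: before a voiced consonant) → [uː].
/ɡ/ (between /u/ and /r/) is in the target of rule 2 but the environment (between two vowels) is not met → [ɡ].
/u/ (word-final): rule 3 targets it, but not before a voiced consonant → unchanged [u].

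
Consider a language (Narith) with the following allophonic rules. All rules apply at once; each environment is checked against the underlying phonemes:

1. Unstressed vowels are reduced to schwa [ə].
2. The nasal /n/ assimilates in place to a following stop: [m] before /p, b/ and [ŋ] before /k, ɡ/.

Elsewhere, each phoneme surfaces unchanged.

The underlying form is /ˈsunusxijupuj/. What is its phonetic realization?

[ˈsunəsxəjəpəj]

/u/ (between /s/ and /n/): rule 1 targets it, but not in an unstressed syllable → unchanged [u].
/n/ (between /u/ and /u/) is in the target of rule 2 but the environment (before a labial or velar stop) is not met → [n].
/u/ meets the environment for rule 1 (in an unstressed syllable) → [ə].
/i/ (between /x/ and /j/): in an unstressed syllable, so rule 1 applies → [ə].
/u/ (between /j/ and /p/) occurs in an unstressed syllable → [ə] by rule 1.
/u/ meets the environment for rule 1 (in an unstressed syllable) → [ə].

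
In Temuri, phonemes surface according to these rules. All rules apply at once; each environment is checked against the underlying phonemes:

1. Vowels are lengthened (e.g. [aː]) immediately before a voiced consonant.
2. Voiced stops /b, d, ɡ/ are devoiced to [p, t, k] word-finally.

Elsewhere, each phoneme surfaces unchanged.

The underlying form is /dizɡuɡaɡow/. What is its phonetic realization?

/d/ — word-initial; rule 2 does not apply here → [d].
/i/ (between /d/ and /z/) occurs before a voiced consonant → [iː] by rule 1.
/z/ (between /i/ and /ɡ/) is unaffected → [z].
/ɡ/ (between /z/ and /u/) is in the target of rule 2 but the environment (word-finally) is not met → [ɡ].
/u/ — between /ɡ/ and /ɡ/, before a voiced consonant — surfaces as [uː] (rule 1).
/ɡ/ (between /u/ and /a/) fails the environment for rule 2, so it stays [ɡ].
/a/ — between /ɡ/ and /ɡ/, before a voiced consonant — surfaces as [aː] (rule 1).
/ɡ/ (between /a/ and /o/): rule 2 targets it, but not word-finally → unchanged [ɡ].
/o/ — between /ɡ/ and /w/, before a voiced consonant — surfaces as [oː] (rule 1).
/w/ — not in any rule's target class → [w].

[diːzɡuːɡaːɡoːw]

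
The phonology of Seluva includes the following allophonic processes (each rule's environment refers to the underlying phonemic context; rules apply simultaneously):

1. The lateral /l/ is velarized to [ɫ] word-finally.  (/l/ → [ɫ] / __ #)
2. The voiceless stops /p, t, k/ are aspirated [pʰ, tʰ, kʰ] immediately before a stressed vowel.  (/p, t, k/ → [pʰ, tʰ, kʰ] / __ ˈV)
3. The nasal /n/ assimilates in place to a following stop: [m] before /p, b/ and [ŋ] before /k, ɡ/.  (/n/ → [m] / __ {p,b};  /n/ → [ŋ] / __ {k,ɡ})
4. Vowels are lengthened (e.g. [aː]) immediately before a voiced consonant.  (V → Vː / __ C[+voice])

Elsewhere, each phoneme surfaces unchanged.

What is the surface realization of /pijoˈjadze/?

/p/ (word-initial) fails the environment for rule 2, so it stays [p].
/i/ (between /p/ and /j/) occurs before a voiced consonant → [iː] by rule 4.
/j/ (between /i/ and /o/) is unaffected → [j].
/o/ meets the environment for rule 4 (before a voiced consonant) → [oː].
/j/ stays [j].
/a/ (between /j/ and /d/) occurs before a voiced consonant → [aː] by rule 4.
/d/ — not in any rule's target class → [d].
/z/ (between /d/ and /e/): no rule targets it → [z].
/e/ — word-final; rule 4 does not apply here → [e].

[piːjoːˈjaːdze]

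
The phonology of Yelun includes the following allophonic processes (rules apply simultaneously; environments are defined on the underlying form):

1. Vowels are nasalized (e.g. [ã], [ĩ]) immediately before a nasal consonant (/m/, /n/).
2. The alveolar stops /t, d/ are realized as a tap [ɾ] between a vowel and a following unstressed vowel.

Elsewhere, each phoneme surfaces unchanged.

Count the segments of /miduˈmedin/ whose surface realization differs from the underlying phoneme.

4

Segments that undergo a rule: /d/ → [ɾ] (rule 2); /u/ → [ũ] (rule 1); /d/ → [ɾ] (rule 2); /i/ → [ĩ] (rule 1).
All other segments surface unchanged.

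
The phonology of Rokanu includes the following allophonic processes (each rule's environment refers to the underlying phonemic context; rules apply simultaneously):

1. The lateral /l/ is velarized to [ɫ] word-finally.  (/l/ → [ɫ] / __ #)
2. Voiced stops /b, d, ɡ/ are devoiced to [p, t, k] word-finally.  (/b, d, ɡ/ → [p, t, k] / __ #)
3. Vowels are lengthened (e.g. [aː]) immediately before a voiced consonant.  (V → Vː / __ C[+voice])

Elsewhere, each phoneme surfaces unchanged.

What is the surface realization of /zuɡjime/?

[zuːɡjiːme]

/z/ stays [z].
/u/ (between /z/ and /ɡ/) occurs before a voiced consonant → [uː] by rule 3.
/ɡ/ (between /u/ and /j/) is in the target of rule 2 but the environment (word-finally) is not met → [ɡ].
/j/ — not in any rule's target class → [j].
/i/ (between /j/ and /m/) occurs before a voiced consonant → [iː] by rule 3.
/m/ — not in any rule's target class → [m].
/e/ (word-final) fails the environment for rule 3, so it stays [e].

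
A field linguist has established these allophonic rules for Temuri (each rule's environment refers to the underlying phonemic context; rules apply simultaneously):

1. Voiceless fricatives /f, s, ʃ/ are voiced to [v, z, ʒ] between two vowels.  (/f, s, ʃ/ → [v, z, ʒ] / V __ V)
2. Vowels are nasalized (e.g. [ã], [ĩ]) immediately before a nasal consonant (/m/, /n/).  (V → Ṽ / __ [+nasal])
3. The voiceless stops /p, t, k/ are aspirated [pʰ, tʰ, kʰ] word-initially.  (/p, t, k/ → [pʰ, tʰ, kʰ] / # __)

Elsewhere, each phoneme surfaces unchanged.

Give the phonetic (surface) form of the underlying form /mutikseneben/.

[mutiksẽnebẽn]

/u/ — between /m/ and /t/; rule 2 does not apply here → [u].
/t/ (between /u/ and /i/) is in the target of rule 3 but the environment (word-initially) is not met → [t].
/i/ — between /t/ and /k/; rule 2 does not apply here → [i].
/k/ — between /i/ and /s/; rule 3 does not apply here → [k].
/s/ (between /k/ and /e/): rule 1 targets it, but not between two vowels → unchanged [s].
/e/ (between /s/ and /n/): before a nasal consonant, so rule 2 applies → [ẽ].
/e/ (between /n/ and /b/) fails the environment for rule 2, so it stays [e].
Rule 2 applies to /e/ (between /b/ and /n/: before a nasal consonant) → [ẽ].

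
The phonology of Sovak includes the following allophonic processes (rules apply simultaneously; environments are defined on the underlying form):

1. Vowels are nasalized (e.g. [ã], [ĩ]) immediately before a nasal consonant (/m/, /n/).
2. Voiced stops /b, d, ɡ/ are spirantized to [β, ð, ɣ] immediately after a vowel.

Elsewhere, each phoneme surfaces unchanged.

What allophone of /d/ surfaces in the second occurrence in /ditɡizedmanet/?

[ð]

Rule 2 applies to /d/ (between /e/ and /m/: immediately after a vowel) → [ð].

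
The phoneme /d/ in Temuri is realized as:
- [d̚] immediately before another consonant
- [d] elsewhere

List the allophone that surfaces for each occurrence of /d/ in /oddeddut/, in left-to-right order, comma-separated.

[d̚], [d], [d̚], [d]

Occurrence 1 (position 2): immediately before another consonant → [d̚].
Occurrence 2 (position 3): no conditioning environment matches → elsewhere allophone [d].
Occurrence 3 (position 5): immediately before another consonant → [d̚].
Occurrence 4 (position 6): no conditioning environment matches → elsewhere allophone [d].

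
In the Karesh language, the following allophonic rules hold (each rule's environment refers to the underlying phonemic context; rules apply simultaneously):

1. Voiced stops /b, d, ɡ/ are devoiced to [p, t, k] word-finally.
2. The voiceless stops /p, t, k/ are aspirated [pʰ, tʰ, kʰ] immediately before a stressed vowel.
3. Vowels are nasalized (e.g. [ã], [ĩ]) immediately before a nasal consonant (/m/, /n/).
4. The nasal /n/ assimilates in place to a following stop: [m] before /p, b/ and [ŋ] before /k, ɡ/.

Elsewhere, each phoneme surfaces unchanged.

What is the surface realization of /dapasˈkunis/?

[dapasˈkʰũnis]

/d/ — word-initial; rule 1 does not apply here → [d].
/a/ (between /d/ and /p/): rule 3 targets it, but not before a nasal consonant → unchanged [a].
/p/ (between /a/ and /a/) is in the target of rule 2 but the environment (immediately before a stressed vowel) is not met → [p].
/a/ (between /p/ and /s/): rule 3 targets it, but not before a nasal consonant → unchanged [a].
/k/ (between /s/ and /u/): immediately before a stressed vowel, so rule 2 applies → [kʰ].
/u/ (between /k/ and /n/): before a nasal consonant, so rule 3 applies → [ũ].
/n/ (between /u/ and /i/) is in the target of rule 4 but the environment (before a labial or velar stop) is not met → [n].
/i/ (between /n/ and /s/) is in the target of rule 3 but the environment (before a nasal consonant) is not met → [i].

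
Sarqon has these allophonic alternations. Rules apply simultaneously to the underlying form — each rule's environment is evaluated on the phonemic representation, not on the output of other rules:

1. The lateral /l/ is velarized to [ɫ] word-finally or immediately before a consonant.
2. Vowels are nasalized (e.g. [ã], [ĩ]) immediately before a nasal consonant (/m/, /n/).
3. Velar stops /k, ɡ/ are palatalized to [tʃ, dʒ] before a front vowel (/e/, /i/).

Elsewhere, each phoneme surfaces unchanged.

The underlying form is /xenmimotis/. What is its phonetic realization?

/e/ (between /x/ and /n/) occurs before a nasal consonant → [ẽ] by rule 2.
/i/ (between /m/ and /m/): before a nasal consonant, so rule 2 applies → [ĩ].
/o/ (between /m/ and /t/): rule 2 targets it, but not before a nasal consonant → unchanged [o].
/i/ (between /t/ and /s/): rule 2 targets it, but not before a nasal consonant → unchanged [i].

[xẽnmĩmotis]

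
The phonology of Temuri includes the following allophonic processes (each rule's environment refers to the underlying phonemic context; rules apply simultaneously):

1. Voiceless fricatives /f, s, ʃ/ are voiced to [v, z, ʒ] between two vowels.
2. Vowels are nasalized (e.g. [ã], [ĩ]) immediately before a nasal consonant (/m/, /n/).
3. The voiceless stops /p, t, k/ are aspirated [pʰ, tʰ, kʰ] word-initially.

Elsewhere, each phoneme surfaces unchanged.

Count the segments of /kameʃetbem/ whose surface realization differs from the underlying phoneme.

Segments that undergo a rule: /k/ → [kʰ] (rule 3); /a/ → [ã] (rule 2); /ʃ/ → [ʒ] (rule 1); /e/ → [ẽ] (rule 2).
All other segments surface unchanged.

4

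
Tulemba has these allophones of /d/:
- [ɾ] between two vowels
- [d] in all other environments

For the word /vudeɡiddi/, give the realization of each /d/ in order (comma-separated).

Occurrence 1 (position 3): between two vowels → [ɾ].
Occurrence 2 (position 7): no conditioning environment matches → elsewhere allophone [d].
Occurrence 3 (position 8): no conditioning environment matches → elsewhere allophone [d].

[ɾ], [d], [d]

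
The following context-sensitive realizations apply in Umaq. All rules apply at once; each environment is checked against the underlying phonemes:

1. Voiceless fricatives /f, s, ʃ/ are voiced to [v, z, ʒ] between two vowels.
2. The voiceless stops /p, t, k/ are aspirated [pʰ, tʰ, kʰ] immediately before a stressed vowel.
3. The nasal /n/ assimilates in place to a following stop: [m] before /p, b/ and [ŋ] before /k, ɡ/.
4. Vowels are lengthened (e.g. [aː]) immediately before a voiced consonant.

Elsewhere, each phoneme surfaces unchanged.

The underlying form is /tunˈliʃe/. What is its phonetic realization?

[tuːnˈliʒe]

/t/ — word-initial; rule 2 does not apply here → [t].
Rule 4 applies to /u/ (between /t/ and /n/: before a voiced consonant) → [uː].
/n/ (between /u/ and /l/): rule 3 targets it, but not before a labial or velar stop → unchanged [n].
/i/ — between /l/ and /ʃ/; rule 4 does not apply here → [i].
/ʃ/ (between /i/ and /e/): between two vowels, so rule 1 applies → [ʒ].
/e/ (word-final) fails the environment for rule 4, so it stays [e].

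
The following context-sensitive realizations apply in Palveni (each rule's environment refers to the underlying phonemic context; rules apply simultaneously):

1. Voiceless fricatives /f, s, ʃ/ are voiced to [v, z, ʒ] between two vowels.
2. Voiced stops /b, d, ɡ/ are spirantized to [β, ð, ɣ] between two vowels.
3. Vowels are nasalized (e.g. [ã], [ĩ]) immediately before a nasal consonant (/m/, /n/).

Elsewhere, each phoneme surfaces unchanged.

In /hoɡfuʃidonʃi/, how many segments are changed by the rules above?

Segments that undergo a rule: /ʃ/ → [ʒ] (rule 1); /d/ → [ð] (rule 2); /o/ → [õ] (rule 3).
All other segments surface unchanged.

3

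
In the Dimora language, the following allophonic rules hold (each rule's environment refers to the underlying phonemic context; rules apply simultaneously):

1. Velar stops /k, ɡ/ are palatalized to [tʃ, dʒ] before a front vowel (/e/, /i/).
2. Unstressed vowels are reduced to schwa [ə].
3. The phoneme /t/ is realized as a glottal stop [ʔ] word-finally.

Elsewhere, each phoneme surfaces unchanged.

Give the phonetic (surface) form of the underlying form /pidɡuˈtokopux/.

/p/ (word-initial) is unaffected → [p].
/i/ — between /p/ and /d/, in an unstressed syllable — surfaces as [ə] (rule 2).
/d/ (between /i/ and /ɡ/): no rule targets it → [d].
/ɡ/ (between /d/ and /u/): rule 1 targets it, but not before a front vowel → unchanged [ɡ].
/u/ (between /ɡ/ and /t/) occurs in an unstressed syllable → [ə] by rule 2.
/t/ (between /u/ and /o/) is in the target of rule 3 but the environment (word-finally) is not met → [t].
/o/ (between /t/ and /k/) fails the environment for rule 2, so it stays [o].
/k/ (between /o/ and /o/) fails the environment for rule 1, so it stays [k].
/o/ (between /k/ and /p/) occurs in an unstressed syllable → [ə] by rule 2.
/p/ (between /o/ and /u/) is unaffected → [p].
Rule 2 applies to /u/ (between /p/ and /x/: in an unstressed syllable) → [ə].
/x/ (word-final): no rule targets it → [x].

[pədɡəˈtokəpəx]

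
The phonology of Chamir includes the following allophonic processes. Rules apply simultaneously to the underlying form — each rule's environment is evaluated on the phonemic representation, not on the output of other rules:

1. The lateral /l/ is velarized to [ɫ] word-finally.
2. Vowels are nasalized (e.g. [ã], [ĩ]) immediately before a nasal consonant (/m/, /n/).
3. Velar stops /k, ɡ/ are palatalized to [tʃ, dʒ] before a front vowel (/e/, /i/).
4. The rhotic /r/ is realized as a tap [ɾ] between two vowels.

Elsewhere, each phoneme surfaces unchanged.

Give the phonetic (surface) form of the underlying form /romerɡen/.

[rõmerdʒẽn]

/r/ (word-initial) fails the environment for rule 4, so it stays [r].
/o/ (between /r/ and /m/): before a nasal consonant, so rule 2 applies → [õ].
/m/ (between /o/ and /e/): no rule targets it → [m].
/e/ — between /m/ and /r/; rule 2 does not apply here → [e].
/r/ — between /e/ and /ɡ/; rule 4 does not apply here → [r].
Rule 3 applies to /ɡ/ (between /r/ and /e/: before a front vowel) → [dʒ].
/e/ (between /ɡ/ and /n/) occurs before a nasal consonant → [ẽ] by rule 2.
/n/ (word-final) is unaffected → [n].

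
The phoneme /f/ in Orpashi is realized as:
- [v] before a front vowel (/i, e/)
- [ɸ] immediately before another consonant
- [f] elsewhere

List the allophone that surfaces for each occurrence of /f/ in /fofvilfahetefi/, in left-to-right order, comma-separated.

[f], [ɸ], [f], [v]

Occurrence 1 (position 1): no conditioning environment matches → elsewhere allophone [f].
Occurrence 2 (position 3): immediately before another consonant → [ɸ].
Occurrence 3 (position 7): no conditioning environment matches → elsewhere allophone [f].
Occurrence 4 (position 13): before a front vowel (/i, e/) → [v].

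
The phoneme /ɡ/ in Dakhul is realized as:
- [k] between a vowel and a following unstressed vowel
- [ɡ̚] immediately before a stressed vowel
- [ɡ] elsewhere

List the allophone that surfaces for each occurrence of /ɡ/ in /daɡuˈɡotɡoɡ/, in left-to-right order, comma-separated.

[k], [ɡ̚], [ɡ], [ɡ]

Occurrence 1 (position 3): between a vowel and a following unstressed vowel → [k].
Occurrence 2 (position 5): immediately before a stressed vowel → [ɡ̚].
Occurrence 3 (position 8): no conditioning environment matches → elsewhere allophone [ɡ].
Occurrence 4 (position 10): no conditioning environment matches → elsewhere allophone [ɡ].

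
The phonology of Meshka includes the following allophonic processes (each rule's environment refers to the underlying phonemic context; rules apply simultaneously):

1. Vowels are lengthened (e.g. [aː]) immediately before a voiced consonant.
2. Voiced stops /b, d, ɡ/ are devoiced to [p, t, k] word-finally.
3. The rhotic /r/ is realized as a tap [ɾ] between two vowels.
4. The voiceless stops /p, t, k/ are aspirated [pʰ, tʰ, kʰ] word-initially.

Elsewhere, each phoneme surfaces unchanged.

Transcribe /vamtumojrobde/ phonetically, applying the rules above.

/a/ (between /v/ and /m/): before a voiced consonant, so rule 1 applies → [aː].
/t/ (between /m/ and /u/) is in the target of rule 4 but the environment (word-initially) is not met → [t].
/u/ — between /t/ and /m/, before a voiced consonant — surfaces as [uː] (rule 1).
/o/ — between /m/ and /j/, before a voiced consonant — surfaces as [oː] (rule 1).
/r/ (between /j/ and /o/) fails the environment for rule 3, so it stays [r].
/o/ (between /r/ and /b/) occurs before a voiced consonant → [oː] by rule 1.
/b/ (between /o/ and /d/): rule 2 targets it, but not word-finally → unchanged [b].
/d/ (between /b/ and /e/) is in the target of rule 2 but the environment (word-finally) is not met → [d].
/e/ (word-final): rule 1 targets it, but not before a voiced consonant → unchanged [e].

[vaːmtuːmoːjroːbde]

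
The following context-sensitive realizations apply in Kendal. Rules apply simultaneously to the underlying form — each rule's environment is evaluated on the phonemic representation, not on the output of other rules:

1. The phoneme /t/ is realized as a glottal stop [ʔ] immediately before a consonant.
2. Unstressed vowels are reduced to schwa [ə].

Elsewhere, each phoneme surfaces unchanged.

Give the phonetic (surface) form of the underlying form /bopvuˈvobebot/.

[bəpvəˈvobəbət]

/b/ — not in any rule's target class → [b].
Rule 2 applies to /o/ (between /b/ and /p/: in an unstressed syllable) → [ə].
/p/ (between /o/ and /v/) is unaffected → [p].
/v/ — not in any rule's target class → [v].
Rule 2 applies to /u/ (between /v/ and /v/: in an unstressed syllable) → [ə].
/v/ stays [v].
/o/ (between /v/ and /b/) fails the environment for rule 2, so it stays [o].
/b/ (between /o/ and /e/) is unaffected → [b].
/e/ — between /b/ and /b/, in an unstressed syllable — surfaces as [ə] (rule 2).
/b/ (between /e/ and /o/) is unaffected → [b].
/o/ (between /b/ and /t/): in an unstressed syllable, so rule 2 applies → [ə].
/t/ (word-final) is in the target of rule 1 but the environment (immediately before a consonant) is not met → [t].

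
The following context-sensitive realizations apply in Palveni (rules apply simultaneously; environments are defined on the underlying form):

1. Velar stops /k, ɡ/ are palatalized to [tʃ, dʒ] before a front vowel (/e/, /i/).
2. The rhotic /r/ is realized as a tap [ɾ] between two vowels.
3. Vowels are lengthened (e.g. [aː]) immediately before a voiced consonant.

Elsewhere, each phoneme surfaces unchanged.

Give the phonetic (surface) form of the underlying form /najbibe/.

/n/ (word-initial) is unaffected → [n].
/a/ (between /n/ and /j/) occurs before a voiced consonant → [aː] by rule 3.
/j/ (between /a/ and /b/) is unaffected → [j].
/b/ (between /j/ and /i/) is unaffected → [b].
/i/ — between /b/ and /b/, before a voiced consonant — surfaces as [iː] (rule 3).
/b/ — not in any rule's target class → [b].
/e/ — word-final; rule 3 does not apply here → [e].

[naːjbiːbe]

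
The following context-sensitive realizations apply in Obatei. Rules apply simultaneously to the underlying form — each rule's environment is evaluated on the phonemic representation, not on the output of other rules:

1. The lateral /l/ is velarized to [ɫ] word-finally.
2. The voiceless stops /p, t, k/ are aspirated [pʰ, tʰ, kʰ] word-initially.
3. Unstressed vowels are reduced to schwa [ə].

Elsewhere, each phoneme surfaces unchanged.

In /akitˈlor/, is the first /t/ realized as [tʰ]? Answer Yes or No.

No

/t/ — between /i/ and /l/; rule 2 does not apply here → [t].
The actual realization is [t], not [tʰ].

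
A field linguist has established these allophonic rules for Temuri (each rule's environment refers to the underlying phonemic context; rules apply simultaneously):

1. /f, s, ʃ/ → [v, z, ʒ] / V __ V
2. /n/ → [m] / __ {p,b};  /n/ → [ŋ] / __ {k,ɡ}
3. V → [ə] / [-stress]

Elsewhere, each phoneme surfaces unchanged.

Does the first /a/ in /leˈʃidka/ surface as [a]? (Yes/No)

/a/ (word-final): in an unstressed syllable, so rule 3 applies → [ə].
The actual realization is [ə], not [a].

No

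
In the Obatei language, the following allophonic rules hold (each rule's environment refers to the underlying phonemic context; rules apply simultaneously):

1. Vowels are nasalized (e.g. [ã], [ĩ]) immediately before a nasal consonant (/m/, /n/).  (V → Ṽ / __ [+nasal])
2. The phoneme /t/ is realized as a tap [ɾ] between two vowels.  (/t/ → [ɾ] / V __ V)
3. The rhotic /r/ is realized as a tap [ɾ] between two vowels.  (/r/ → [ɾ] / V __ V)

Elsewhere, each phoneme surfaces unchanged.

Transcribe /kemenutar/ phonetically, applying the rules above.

[kẽmẽnuɾar]

/k/ stays [k].
Rule 1 applies to /e/ (between /k/ and /m/: before a nasal consonant) → [ẽ].
/m/ stays [m].
/e/ meets the environment for rule 1 (before a nasal consonant) → [ẽ].
/n/ stays [n].
/u/ (between /n/ and /t/) fails the environment for rule 1, so it stays [u].
Rule 2 applies to /t/ (between /u/ and /a/: between two vowels) → [ɾ].
/a/ (between /t/ and /r/) is in the target of rule 1 but the environment (before a nasal consonant) is not met → [a].
/r/ (word-final): rule 3 targets it, but not between two vowels → unchanged [r].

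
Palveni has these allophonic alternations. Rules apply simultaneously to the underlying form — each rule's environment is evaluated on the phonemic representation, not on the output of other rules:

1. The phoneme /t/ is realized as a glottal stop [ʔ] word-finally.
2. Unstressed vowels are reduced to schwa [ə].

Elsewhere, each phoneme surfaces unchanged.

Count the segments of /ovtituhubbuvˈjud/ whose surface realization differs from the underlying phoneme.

Segments that undergo a rule: /o/ → [ə] (rule 2); /i/ → [ə] (rule 2); /u/ → [ə] (rule 2); /u/ → [ə] (rule 2); /u/ → [ə] (rule 2).
All other segments surface unchanged.

5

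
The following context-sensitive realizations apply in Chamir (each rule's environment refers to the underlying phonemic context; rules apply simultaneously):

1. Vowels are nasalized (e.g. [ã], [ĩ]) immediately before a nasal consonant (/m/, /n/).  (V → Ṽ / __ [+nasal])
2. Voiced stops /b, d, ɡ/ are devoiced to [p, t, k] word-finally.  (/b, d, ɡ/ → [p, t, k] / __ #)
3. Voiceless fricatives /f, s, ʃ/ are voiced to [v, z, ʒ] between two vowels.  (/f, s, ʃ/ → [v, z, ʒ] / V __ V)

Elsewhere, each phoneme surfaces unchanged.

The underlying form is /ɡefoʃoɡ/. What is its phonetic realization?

[ɡevoʒok]

/ɡ/ — word-initial; rule 2 does not apply here → [ɡ].
/e/ (between /ɡ/ and /f/) fails the environment for rule 1, so it stays [e].
/f/ (between /e/ and /o/): between two vowels, so rule 3 applies → [v].
/o/ (between /f/ and /ʃ/): rule 1 targets it, but not before a nasal consonant → unchanged [o].
/ʃ/ (between /o/ and /o/) occurs between two vowels → [ʒ] by rule 3.
/o/ (between /ʃ/ and /ɡ/) is in the target of rule 1 but the environment (before a nasal consonant) is not met → [o].
/ɡ/ (word-final): word-finally, so rule 2 applies → [k].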